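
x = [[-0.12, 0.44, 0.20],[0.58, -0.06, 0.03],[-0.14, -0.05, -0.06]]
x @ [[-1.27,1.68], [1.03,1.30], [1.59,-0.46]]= [[0.92, 0.28],[-0.75, 0.88],[0.03, -0.27]]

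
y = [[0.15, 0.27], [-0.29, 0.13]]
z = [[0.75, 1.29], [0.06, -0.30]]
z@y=[[-0.26, 0.37], [0.1, -0.02]]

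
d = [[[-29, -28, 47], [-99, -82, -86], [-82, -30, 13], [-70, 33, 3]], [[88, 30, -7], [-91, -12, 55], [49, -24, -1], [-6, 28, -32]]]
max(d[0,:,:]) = 47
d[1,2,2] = -1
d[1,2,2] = -1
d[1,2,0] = 49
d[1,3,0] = -6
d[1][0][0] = 88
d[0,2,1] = -30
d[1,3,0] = -6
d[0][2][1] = -30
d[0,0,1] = -28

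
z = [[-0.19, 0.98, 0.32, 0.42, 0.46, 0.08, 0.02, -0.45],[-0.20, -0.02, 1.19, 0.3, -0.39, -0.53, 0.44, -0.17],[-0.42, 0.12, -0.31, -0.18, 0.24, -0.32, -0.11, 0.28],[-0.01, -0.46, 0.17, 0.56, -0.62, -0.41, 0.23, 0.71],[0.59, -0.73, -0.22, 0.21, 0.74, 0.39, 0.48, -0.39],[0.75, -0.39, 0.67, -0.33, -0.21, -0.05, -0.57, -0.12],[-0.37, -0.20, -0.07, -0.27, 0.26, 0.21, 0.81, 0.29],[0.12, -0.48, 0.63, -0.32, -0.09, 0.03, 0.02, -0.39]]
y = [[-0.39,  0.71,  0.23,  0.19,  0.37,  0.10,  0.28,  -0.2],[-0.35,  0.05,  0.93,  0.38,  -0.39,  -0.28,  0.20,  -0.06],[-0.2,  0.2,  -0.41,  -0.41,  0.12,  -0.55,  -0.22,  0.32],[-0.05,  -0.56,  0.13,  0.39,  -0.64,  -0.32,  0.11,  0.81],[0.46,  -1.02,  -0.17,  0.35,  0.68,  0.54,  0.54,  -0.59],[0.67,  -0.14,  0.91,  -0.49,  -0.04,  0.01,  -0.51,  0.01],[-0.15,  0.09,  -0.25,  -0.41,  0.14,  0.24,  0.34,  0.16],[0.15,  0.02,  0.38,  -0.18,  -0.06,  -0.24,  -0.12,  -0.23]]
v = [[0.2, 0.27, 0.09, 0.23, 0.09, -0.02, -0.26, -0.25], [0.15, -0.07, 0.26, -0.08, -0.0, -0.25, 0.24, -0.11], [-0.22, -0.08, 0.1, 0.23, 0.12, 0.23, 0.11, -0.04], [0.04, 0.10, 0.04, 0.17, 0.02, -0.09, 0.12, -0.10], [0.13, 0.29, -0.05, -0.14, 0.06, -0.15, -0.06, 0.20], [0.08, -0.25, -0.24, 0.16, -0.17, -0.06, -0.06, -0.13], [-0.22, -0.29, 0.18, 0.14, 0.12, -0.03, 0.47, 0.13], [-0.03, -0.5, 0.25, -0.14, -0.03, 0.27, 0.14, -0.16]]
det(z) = 0.13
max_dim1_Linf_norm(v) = 0.5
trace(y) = 0.44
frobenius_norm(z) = 3.44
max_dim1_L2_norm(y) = 1.67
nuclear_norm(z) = 8.35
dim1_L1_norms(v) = [1.41, 1.16, 1.13, 0.68, 1.08, 1.15, 1.58, 1.52]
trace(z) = 1.15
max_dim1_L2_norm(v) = 0.67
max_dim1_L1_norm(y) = 4.35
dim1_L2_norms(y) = [1.01, 1.19, 0.94, 1.29, 1.67, 1.34, 0.69, 0.57]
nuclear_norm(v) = 3.26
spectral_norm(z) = 1.88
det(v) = 0.00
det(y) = -0.05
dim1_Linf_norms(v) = [0.27, 0.26, 0.23, 0.17, 0.29, 0.25, 0.47, 0.5]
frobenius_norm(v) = 1.45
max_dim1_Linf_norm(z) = 1.19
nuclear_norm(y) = 7.68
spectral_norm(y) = 1.85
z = y + v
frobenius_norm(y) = 3.22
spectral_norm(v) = 0.99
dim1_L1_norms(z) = [2.92, 3.24, 1.98, 3.17, 3.75, 3.09, 2.48, 2.08]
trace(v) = 0.71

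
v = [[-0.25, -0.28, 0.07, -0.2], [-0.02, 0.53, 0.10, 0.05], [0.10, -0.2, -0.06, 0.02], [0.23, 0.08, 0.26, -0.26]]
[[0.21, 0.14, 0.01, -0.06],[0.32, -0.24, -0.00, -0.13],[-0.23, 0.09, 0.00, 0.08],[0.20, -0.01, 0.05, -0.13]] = v@ [[-0.75, 0.02, 0.04, 0.2], [0.52, -0.40, -0.03, -0.16], [0.65, -0.15, 0.14, -0.51], [-0.63, -0.20, -0.03, 0.12]]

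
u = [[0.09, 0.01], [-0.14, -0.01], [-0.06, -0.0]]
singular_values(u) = [0.18, 0.01]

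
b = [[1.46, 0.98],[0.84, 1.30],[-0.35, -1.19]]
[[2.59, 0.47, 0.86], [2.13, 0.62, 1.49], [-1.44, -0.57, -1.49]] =b@[[1.2,0.0,-0.32], [0.86,0.48,1.35]]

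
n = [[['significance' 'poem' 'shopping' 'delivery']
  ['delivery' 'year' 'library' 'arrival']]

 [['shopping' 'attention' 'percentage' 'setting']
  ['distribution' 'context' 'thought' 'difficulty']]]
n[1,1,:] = ['distribution', 'context', 'thought', 'difficulty']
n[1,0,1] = 'attention'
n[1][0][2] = 'percentage'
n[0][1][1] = 'year'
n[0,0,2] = 'shopping'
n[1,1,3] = 'difficulty'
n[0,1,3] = 'arrival'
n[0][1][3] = 'arrival'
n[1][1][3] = 'difficulty'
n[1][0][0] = 'shopping'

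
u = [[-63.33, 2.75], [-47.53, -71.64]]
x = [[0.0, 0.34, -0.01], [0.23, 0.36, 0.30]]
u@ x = [[0.63,-20.54,1.46], [-16.48,-41.95,-21.02]]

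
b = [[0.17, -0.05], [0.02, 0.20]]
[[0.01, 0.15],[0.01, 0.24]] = b @ [[0.07, 1.17],[0.06, 1.07]]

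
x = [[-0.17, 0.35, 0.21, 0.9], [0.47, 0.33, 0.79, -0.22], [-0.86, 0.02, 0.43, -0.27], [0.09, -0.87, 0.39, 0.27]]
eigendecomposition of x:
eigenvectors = [[0.65+0.00j, 0.12+0.51j, (0.12-0.51j), 0.14+0.00j],  [-0.50+0.00j, 0.15+0.37j, 0.15-0.37j, -0.66+0.00j],  [(0.31+0j), -0.58+0.00j, (-0.58-0j), -0.49+0.00j],  [(-0.48+0j), -0.36+0.32j, (-0.36-0.32j), (0.55+0j)]]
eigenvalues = [(-1+0j), (0.43+0.9j), (0.43-0.9j), (1+0j)]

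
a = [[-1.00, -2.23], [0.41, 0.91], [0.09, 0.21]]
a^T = [[-1.0, 0.41, 0.09], [-2.23, 0.91, 0.21]]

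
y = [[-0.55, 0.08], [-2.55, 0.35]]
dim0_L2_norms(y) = [2.61, 0.36]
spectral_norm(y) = 2.63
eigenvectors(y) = [[(-0.17+0.01j), -0.17-0.01j], [-0.98+0.00j, -0.98-0.00j]]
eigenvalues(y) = [(-0.1+0.04j), (-0.1-0.04j)]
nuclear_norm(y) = 2.64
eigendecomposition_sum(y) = [[(-0.27-0.56j), (0.04+0.1j)], [(-1.27-3.29j), 0.18+0.60j]] + [[-0.27+0.56j, 0.04-0.10j], [(-1.27+3.29j), 0.17-0.60j]]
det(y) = 0.01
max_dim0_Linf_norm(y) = 2.55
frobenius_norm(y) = 2.63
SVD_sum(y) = [[-0.55, 0.08], [-2.55, 0.35]] + [[0.00, 0.00], [-0.00, -0.00]]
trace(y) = -0.20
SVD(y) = [[-0.21, -0.98], [-0.98, 0.21]] @ diag([2.633226334173945, 0.00436726606093576]) @ [[0.99, -0.14], [-0.14, -0.99]]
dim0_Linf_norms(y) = [2.55, 0.35]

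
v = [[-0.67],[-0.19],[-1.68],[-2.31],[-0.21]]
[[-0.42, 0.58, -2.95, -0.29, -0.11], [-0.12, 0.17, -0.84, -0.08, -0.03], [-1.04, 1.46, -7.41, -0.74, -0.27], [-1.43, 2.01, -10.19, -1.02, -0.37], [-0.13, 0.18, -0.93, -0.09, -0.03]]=v @ [[0.62, -0.87, 4.41, 0.44, 0.16]]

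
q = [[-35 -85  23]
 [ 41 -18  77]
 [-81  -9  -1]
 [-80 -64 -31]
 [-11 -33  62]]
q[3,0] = -80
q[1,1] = -18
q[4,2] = 62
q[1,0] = 41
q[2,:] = [-81, -9, -1]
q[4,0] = -11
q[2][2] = -1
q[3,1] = -64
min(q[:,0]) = -81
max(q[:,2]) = 77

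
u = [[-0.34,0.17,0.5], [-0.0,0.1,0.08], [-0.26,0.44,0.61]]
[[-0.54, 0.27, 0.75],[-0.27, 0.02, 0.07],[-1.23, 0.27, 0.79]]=u @ [[-0.98, -0.73, -1.44],[-1.82, 0.2, 0.41],[-1.12, -0.02, 0.39]]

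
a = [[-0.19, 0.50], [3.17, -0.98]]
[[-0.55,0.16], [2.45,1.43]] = a @ [[0.49,0.62],[-0.91,0.55]]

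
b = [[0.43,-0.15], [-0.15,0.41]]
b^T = [[0.43, -0.15], [-0.15, 0.41]]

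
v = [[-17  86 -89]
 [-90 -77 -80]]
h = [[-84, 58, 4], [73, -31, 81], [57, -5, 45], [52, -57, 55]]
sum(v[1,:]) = -247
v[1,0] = -90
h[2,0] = 57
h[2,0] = 57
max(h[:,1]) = 58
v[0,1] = 86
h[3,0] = 52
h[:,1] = [58, -31, -5, -57]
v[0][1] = 86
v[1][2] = -80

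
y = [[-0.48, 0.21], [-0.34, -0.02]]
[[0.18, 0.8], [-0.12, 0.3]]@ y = [[-0.36, 0.02],[-0.04, -0.03]]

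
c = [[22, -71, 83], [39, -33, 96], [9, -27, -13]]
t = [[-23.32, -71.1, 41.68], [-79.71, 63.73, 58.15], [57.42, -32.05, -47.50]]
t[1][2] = 58.15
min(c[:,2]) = -13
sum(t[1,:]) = 42.17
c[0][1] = -71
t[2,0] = 57.42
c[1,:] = [39, -33, 96]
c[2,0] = 9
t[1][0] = -79.71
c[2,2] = -13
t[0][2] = 41.68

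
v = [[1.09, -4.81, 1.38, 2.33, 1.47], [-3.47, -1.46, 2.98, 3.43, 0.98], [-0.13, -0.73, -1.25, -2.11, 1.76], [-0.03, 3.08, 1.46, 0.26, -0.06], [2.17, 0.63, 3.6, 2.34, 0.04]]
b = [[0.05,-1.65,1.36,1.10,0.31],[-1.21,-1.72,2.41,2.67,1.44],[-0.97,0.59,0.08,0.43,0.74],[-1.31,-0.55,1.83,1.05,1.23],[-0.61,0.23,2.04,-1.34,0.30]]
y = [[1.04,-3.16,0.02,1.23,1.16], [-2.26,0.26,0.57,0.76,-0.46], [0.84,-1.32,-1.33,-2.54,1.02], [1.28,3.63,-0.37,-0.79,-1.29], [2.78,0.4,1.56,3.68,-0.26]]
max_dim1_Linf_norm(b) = 2.67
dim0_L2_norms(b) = [2.12, 2.53, 3.9, 3.38, 2.08]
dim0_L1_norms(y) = [8.2, 8.77, 3.85, 9.0, 4.19]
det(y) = 1.08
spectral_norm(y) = 5.51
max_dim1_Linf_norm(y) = 3.68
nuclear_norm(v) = 19.93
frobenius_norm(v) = 10.70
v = b + y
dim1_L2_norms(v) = [5.82, 5.98, 3.11, 3.42, 4.85]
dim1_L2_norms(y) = [3.73, 2.51, 3.42, 4.15, 4.89]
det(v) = 85.98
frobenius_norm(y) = 8.55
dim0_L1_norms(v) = [6.89, 10.71, 10.67, 10.47, 4.31]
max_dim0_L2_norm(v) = 5.97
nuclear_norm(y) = 14.90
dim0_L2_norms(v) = [4.24, 5.97, 5.24, 5.21, 2.49]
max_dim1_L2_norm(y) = 4.89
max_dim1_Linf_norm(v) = 4.81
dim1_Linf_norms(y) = [3.16, 2.26, 2.54, 3.63, 3.68]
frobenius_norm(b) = 6.47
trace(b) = -0.24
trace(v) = -1.32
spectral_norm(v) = 7.72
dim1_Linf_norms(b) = [1.65, 2.67, 0.97, 1.83, 2.04]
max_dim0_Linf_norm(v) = 4.81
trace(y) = -1.08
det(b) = 0.00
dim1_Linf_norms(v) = [4.81, 3.47, 2.11, 3.08, 3.6]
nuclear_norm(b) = 10.19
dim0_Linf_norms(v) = [3.47, 4.81, 3.6, 3.43, 1.76]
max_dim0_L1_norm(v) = 10.71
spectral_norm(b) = 5.65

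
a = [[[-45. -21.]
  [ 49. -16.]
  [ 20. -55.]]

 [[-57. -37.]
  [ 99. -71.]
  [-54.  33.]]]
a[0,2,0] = 20.0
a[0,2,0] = 20.0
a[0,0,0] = -45.0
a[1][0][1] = -37.0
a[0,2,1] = -55.0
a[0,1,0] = 49.0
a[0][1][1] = -16.0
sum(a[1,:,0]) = -12.0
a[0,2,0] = 20.0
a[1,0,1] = -37.0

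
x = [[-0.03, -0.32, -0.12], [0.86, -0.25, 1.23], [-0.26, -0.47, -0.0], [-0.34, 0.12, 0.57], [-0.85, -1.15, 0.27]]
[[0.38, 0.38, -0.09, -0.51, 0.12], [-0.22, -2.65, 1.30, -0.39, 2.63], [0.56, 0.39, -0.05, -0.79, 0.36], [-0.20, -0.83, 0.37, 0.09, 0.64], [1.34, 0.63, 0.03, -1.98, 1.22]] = x @ [[-0.21, -0.68, 0.30, 0.14, 0.46], [-1.07, -0.46, -0.05, 1.60, -1.02], [-0.25, -1.77, 0.84, -0.09, 1.61]]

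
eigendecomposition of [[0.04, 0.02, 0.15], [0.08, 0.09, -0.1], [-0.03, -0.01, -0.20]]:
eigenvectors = [[-0.18, -0.69, -0.53], [-0.98, 0.72, 0.42], [0.05, 0.07, 0.74]]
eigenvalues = [0.11, 0.0, -0.18]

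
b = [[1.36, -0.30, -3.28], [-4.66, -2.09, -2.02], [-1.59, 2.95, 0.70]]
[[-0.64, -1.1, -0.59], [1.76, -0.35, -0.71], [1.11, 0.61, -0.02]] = b @ [[-0.44,-0.09,0.07],[0.14,0.09,-0.02],[0.0,0.29,0.21]]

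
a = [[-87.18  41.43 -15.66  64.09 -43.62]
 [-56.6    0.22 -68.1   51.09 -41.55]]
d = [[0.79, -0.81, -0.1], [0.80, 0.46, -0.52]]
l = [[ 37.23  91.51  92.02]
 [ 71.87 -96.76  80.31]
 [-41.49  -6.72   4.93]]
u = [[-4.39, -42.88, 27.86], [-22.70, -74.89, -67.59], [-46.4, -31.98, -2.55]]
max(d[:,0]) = 0.796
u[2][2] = -2.55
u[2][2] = -2.55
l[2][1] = -6.72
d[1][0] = 0.796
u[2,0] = -46.4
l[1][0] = 71.87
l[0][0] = 37.23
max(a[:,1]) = 41.43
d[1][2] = -0.516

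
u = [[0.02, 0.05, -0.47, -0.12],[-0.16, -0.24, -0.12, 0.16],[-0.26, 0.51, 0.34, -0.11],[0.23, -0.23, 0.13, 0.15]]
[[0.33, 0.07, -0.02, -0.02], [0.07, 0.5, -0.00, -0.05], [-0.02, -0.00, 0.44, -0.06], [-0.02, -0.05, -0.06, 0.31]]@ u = [[-0.0, -0.01, -0.17, -0.03],[-0.09, -0.1, -0.1, 0.06],[-0.13, 0.24, 0.15, -0.06],[0.09, -0.09, 0.04, 0.05]]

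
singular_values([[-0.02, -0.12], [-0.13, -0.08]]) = [0.18, 0.08]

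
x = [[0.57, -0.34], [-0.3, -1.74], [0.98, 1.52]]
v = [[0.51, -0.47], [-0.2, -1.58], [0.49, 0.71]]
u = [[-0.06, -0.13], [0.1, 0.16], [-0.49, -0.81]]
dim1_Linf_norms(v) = [0.51, 1.58, 0.71]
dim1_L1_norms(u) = [0.19, 0.26, 1.3]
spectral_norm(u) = 0.98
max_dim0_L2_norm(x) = 2.34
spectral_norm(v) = 1.81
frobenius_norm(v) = 1.94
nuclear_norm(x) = 3.31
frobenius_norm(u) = 0.98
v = x + u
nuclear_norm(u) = 0.99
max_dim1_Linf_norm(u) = 0.81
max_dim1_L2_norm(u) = 0.95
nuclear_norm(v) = 2.50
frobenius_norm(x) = 2.61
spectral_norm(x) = 2.48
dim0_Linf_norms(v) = [0.51, 1.58]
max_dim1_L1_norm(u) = 1.3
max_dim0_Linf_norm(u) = 0.81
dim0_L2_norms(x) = [1.17, 2.34]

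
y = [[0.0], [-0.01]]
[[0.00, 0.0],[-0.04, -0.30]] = y @ [[4.21, 30.05]]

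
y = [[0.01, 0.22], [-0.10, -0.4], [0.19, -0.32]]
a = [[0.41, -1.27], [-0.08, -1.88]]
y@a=[[-0.01, -0.43], [-0.01, 0.88], [0.10, 0.36]]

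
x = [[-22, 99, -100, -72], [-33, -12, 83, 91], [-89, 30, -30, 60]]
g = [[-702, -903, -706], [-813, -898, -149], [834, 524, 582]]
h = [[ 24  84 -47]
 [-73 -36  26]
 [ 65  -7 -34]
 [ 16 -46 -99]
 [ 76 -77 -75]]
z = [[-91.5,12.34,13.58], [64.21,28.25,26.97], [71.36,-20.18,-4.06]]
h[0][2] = -47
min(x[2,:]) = -89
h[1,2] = 26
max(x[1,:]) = 91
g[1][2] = -149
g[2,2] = 582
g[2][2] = 582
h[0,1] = 84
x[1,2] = 83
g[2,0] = 834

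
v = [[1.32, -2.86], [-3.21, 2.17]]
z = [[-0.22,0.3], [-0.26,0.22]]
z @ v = [[-1.25, 1.28], [-1.05, 1.22]]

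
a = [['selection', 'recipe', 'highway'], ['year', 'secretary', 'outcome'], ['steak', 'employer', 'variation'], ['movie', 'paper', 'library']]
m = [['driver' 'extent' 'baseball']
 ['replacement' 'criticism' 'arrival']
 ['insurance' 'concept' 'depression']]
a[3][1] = 'paper'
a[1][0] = 'year'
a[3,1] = 'paper'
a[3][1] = 'paper'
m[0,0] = 'driver'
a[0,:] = ['selection', 'recipe', 'highway']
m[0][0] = 'driver'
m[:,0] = ['driver', 'replacement', 'insurance']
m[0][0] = 'driver'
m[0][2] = 'baseball'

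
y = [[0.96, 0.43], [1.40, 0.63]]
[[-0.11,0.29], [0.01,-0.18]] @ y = [[0.3, 0.14],  [-0.24, -0.11]]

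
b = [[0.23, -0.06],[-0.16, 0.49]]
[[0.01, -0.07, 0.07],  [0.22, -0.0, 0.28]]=b @ [[0.18, -0.33, 0.51], [0.51, -0.11, 0.73]]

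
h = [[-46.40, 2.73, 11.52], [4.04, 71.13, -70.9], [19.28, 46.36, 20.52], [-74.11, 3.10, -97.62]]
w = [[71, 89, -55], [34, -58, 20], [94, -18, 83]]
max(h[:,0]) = 19.28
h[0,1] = 2.73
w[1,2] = 20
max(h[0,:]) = 11.52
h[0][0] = -46.4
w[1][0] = 34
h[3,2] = -97.62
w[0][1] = 89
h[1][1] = 71.13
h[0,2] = 11.52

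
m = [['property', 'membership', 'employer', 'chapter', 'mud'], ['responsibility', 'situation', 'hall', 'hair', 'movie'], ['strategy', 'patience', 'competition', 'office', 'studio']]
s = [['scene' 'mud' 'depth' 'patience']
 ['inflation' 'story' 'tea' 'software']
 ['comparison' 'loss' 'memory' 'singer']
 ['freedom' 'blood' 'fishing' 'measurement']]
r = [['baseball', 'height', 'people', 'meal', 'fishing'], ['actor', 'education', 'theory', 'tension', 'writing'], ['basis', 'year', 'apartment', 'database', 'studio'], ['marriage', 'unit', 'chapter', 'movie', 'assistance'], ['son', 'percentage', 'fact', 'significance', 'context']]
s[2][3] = 'singer'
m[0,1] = 'membership'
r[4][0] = 'son'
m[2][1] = 'patience'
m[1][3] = 'hair'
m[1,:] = ['responsibility', 'situation', 'hall', 'hair', 'movie']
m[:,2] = ['employer', 'hall', 'competition']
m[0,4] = 'mud'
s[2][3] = 'singer'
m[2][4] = 'studio'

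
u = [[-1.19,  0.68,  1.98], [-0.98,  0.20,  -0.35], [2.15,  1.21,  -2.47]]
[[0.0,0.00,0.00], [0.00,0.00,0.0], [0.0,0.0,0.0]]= u @ [[-0.00,0.00,0.00], [-0.00,0.00,0.00], [0.00,-0.0,-0.00]]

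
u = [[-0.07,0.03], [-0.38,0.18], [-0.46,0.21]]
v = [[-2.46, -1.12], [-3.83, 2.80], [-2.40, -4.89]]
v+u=[[-2.53, -1.09],[-4.21, 2.98],[-2.86, -4.68]]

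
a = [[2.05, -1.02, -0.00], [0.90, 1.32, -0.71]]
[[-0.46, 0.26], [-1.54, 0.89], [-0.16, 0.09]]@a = [[-0.71, 0.81, -0.18], [-2.36, 2.75, -0.63], [-0.25, 0.28, -0.06]]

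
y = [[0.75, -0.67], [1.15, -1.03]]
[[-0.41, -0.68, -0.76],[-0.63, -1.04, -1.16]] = y @[[-0.89, -0.36, -0.43], [-0.38, 0.61, 0.65]]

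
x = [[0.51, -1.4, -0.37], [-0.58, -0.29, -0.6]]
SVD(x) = [[-0.98, -0.20], [-0.20, 0.98]] @ diag([1.556965531455006, 0.8446054308735125]) @ [[-0.25, 0.92, 0.31], [-0.79, -0.01, -0.61]]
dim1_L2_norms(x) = [1.54, 0.88]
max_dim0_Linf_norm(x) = 1.4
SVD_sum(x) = [[0.38,-1.40,-0.47],[0.08,-0.28,-0.10]] + [[0.13, 0.00, 0.1], [-0.66, -0.01, -0.50]]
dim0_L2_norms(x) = [0.77, 1.43, 0.7]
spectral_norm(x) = 1.56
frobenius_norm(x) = 1.77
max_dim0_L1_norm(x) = 1.69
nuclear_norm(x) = 2.40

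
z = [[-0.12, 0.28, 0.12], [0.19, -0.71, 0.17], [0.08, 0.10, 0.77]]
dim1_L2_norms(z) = [0.33, 0.75, 0.78]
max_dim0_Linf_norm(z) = 0.77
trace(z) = -0.06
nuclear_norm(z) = 1.66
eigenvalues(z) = [-0.79, -0.06, 0.8]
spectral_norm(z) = 0.82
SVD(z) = [[0.14,0.39,-0.91], [-0.75,-0.56,-0.35], [-0.65,0.73,0.21]] @ diag([0.8196756997407687, 0.7809660586051305, 0.06183657947566184]) @ [[-0.26,0.61,-0.75],[-0.12,0.75,0.66],[0.96,0.26,-0.12]]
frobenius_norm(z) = 1.13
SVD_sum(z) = [[-0.03, 0.07, -0.08],[0.16, -0.38, 0.46],[0.14, -0.33, 0.4]] + [[-0.04, 0.23, 0.20], [0.05, -0.33, -0.29], [-0.07, 0.42, 0.37]] + [[-0.05, -0.01, 0.01], [-0.02, -0.01, 0.0], [0.01, 0.0, -0.00]]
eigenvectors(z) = [[-0.38, 0.96, 0.17],[0.93, 0.25, 0.13],[-0.04, -0.12, 0.98]]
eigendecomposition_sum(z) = [[-0.08, 0.29, -0.03], [0.19, -0.71, 0.06], [-0.01, 0.03, -0.0]] + [[-0.06, -0.02, 0.01], [-0.01, -0.01, 0.0], [0.01, 0.00, -0.00]] + [[0.01,0.01,0.13], [0.01,0.01,0.1], [0.08,0.07,0.77]]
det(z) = 0.04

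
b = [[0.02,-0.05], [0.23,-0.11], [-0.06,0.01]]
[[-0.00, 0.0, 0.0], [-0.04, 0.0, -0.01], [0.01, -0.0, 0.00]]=b @ [[-0.17, 0.01, -0.06], [-0.01, 0.0, -0.03]]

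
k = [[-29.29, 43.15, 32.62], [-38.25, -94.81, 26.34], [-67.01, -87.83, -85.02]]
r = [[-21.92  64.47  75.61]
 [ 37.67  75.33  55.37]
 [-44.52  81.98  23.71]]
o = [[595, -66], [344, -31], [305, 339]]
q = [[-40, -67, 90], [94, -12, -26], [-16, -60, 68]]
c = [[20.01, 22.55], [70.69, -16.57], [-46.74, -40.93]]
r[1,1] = 75.33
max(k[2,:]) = -67.01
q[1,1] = -12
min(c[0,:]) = 20.01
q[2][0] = -16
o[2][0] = 305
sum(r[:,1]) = 221.78000000000003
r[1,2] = 55.37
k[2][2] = -85.02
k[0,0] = -29.29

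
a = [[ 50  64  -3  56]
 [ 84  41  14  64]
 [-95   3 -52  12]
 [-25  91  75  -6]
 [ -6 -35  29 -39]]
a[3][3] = -6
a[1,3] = 64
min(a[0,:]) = -3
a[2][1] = 3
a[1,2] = 14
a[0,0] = 50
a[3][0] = -25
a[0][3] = 56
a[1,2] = 14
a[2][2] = -52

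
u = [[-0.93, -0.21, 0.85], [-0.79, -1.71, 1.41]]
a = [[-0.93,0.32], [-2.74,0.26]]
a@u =[[0.61, -0.35, -0.34],[2.34, 0.13, -1.96]]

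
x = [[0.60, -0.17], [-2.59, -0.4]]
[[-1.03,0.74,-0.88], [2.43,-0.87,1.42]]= x @ [[-1.21, 0.65, -0.87], [1.76, -2.03, 2.09]]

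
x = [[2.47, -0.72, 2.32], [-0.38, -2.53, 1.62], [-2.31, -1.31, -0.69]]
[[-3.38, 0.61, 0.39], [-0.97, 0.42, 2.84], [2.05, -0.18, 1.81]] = x@[[-0.67, 0.58, -0.45], [0.01, -0.6, -0.8], [-0.74, -0.54, 0.40]]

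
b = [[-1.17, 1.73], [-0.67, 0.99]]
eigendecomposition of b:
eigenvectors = [[-0.87, -0.83], [-0.50, -0.56]]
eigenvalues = [-0.18, -0.0]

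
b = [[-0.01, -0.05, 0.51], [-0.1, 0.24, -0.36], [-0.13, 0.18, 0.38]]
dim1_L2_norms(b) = [0.51, 0.44, 0.44]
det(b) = 0.00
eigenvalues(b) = [0j, (0.3+0.34j), (0.3-0.34j)]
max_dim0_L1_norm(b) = 1.25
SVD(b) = [[-0.7, 0.01, -0.72], [0.52, -0.69, -0.51], [-0.50, -0.73, 0.47]] @ diag([0.7339777683221065, 0.33891385068510094, 0.0037466548676527095]) @ [[0.03, 0.09, -1.0], [0.48, -0.87, -0.07], [-0.88, -0.48, -0.07]]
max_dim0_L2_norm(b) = 0.73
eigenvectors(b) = [[(0.87+0j), (-0.45-0.34j), (-0.45+0.34j)],  [0.48+0.00j, (0.64+0j), (0.64-0j)],  [0.07+0.00j, 0.01-0.51j, 0.01+0.51j]]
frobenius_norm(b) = 0.81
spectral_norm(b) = 0.73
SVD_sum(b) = [[-0.01, -0.05, 0.51], [0.01, 0.04, -0.38], [-0.01, -0.03, 0.36]] + [[0.0, -0.00, -0.0], [-0.11, 0.2, 0.02], [-0.12, 0.22, 0.02]] + [[0.00, 0.0, 0.0],[0.0, 0.0, 0.00],[-0.00, -0.0, -0.00]]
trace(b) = 0.61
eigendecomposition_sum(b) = [[0.00-0.00j, 0j, -0.00+0.00j], [0.00-0.00j, 0.00+0.00j, -0.00+0.00j], [-0j, 0.00+0.00j, -0.00+0.00j]] + [[(-0.01+0.08j), (-0.03-0.14j), 0.26-0.08j],[(-0.05-0.08j), 0.12+0.11j, -0.18+0.24j],[-0.07+0.04j, (0.09-0.09j), (0.19+0.15j)]] + [[(-0.01-0.08j), -0.03+0.14j, (0.26+0.08j)], [(-0.05+0.08j), 0.12-0.11j, -0.18-0.24j], [(-0.07-0.04j), (0.09+0.09j), 0.19-0.15j]]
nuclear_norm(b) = 1.08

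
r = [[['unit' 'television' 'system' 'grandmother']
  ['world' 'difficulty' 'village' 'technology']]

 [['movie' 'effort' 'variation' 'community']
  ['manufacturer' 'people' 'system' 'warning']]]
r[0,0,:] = ['unit', 'television', 'system', 'grandmother']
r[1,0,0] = 'movie'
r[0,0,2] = 'system'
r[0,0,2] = 'system'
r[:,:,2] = [['system', 'village'], ['variation', 'system']]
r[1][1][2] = 'system'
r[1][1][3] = 'warning'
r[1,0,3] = 'community'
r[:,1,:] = [['world', 'difficulty', 'village', 'technology'], ['manufacturer', 'people', 'system', 'warning']]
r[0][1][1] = 'difficulty'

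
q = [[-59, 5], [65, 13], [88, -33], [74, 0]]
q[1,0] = 65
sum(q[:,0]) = 168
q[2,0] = 88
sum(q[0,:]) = -54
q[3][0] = 74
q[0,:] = [-59, 5]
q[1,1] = 13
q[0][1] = 5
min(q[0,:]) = -59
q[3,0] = 74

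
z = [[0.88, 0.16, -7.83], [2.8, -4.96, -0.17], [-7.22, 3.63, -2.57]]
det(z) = 213.93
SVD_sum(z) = [[-2.08, 1.58, -1.28], [3.30, -2.52, 2.04], [-5.9, 4.50, -3.64]] + [[2.65,-1.83,-6.56], [0.87,-0.61,-2.17], [-0.44,0.31,1.10]] + [[0.31,  0.41,  0.01], [-1.38,  -1.84,  -0.04], [-0.88,  -1.17,  -0.03]]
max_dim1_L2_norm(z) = 8.48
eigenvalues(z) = [6.41, -9.56, -3.49]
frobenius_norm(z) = 12.90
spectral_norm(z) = 9.90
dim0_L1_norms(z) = [10.9, 8.75, 10.57]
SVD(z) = [[0.29, 0.94, -0.19],[-0.47, 0.31, 0.83],[0.83, -0.16, 0.53]] @ diag([9.904777137601142, 7.79101352124732, 2.772200960643935]) @ [[-0.71, 0.54, -0.44], [0.36, -0.25, -0.90], [-0.60, -0.80, -0.02]]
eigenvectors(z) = [[-0.80, -0.57, 0.46], [-0.21, 0.32, 0.84], [0.56, -0.76, 0.27]]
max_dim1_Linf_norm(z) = 7.83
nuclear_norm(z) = 20.47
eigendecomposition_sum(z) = [[4.16,-1.09,-3.61], [1.07,-0.28,-0.93], [-2.91,0.77,2.53]] + [[-3.24,2.91,-3.55],[1.81,-1.63,1.99],[-4.28,3.85,-4.7]] + [[-0.04, -1.66, -0.67], [-0.08, -3.05, -1.23], [-0.03, -0.99, -0.40]]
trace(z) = -6.65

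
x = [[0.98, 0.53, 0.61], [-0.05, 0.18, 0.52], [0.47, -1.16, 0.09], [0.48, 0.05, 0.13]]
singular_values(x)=[1.39, 1.27, 0.46]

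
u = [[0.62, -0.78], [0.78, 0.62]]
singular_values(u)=[1.0, 1.0]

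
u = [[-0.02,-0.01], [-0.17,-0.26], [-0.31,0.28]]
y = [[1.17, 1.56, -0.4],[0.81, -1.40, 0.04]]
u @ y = [[-0.03, -0.02, 0.01], [-0.41, 0.10, 0.06], [-0.14, -0.88, 0.14]]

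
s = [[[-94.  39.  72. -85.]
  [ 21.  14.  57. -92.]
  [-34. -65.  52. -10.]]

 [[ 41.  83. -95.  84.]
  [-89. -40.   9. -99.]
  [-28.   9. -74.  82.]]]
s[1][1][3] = -99.0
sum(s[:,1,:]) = -219.0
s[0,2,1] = -65.0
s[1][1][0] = -89.0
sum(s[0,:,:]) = -125.0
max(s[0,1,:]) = 57.0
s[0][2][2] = 52.0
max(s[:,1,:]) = 57.0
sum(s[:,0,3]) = -1.0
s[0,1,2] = 57.0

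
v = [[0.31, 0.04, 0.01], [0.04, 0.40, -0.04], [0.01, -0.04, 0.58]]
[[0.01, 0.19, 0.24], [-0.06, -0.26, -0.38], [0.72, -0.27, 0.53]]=v @[[0.0, 0.72, 0.86],[-0.03, -0.77, -0.95],[1.24, -0.53, 0.84]]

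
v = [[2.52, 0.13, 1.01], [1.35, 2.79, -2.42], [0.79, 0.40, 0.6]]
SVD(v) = [[-0.18, 0.92, -0.34], [-0.98, -0.2, -0.02], [-0.08, 0.33, 0.94]] @ diag([3.970729025061722, 2.838944220071402, 0.41013013161139017]) @ [[-0.46, -0.7, 0.54],[0.82, -0.10, 0.57],[-0.34, 0.70, 0.62]]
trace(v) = 5.91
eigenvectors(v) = [[0.34, -0.72, 0.39], [-0.80, -0.61, -0.92], [-0.5, -0.33, -0.04]]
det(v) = 4.62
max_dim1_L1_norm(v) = 6.56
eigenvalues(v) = [0.71, 3.09, 2.11]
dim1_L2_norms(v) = [2.72, 3.93, 1.07]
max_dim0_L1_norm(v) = 4.66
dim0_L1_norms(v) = [4.66, 3.32, 4.03]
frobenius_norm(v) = 4.90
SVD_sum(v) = [[0.33, 0.50, -0.39], [1.81, 2.74, -2.1], [0.15, 0.23, -0.17]] + [[2.14, -0.27, 1.48], [-0.46, 0.06, -0.32], [0.77, -0.1, 0.53]] + [[0.05, -0.10, -0.09], [0.00, -0.0, -0.0], [-0.13, 0.27, 0.24]]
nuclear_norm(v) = 7.22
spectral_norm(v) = 3.97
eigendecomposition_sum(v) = [[0.16, 0.09, -0.51],[-0.37, -0.21, 1.22],[-0.23, -0.13, 0.76]] + [[2.28, 0.97, -0.02], [1.93, 0.82, -0.02], [1.03, 0.44, -0.01]] + [[0.09, -0.93, 1.54], [-0.2, 2.18, -3.62], [-0.01, 0.09, -0.15]]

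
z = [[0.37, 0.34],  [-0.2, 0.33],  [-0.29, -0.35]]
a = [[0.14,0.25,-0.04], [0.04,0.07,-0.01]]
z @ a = [[0.07, 0.12, -0.02], [-0.01, -0.03, 0.00], [-0.05, -0.10, 0.02]]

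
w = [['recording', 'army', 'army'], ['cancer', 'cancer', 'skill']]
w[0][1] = 'army'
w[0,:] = ['recording', 'army', 'army']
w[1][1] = 'cancer'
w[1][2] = 'skill'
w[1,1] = 'cancer'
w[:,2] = ['army', 'skill']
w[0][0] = 'recording'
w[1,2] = 'skill'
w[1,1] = 'cancer'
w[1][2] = 'skill'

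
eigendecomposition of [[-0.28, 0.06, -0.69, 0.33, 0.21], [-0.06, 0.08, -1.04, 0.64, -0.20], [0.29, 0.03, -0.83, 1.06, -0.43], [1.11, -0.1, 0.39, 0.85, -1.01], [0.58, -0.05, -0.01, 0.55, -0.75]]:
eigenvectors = [[-0.49+0.00j, (-0+0j), (-0.02+0j), -0.14j, 0.14j], [(-0.6+0j), (0.06+0j), (-0.59+0j), -0.98+0.00j, -0.98-0.00j], [(-0.51+0j), -0.48+0.00j, (-0.41+0j), -0.08+0.09j, (-0.08-0.09j)], [0.37+0.00j, (-0.82+0j), (-0.37+0j), (-0.02+0.09j), -0.02-0.09j], [0.09+0.00j, (-0.31+0j), (-0.59+0j), 0.05-0.04j, 0.05+0.04j]]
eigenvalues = [(-1.22+0j), (0.71+0j), (-0.45+0j), (0.01+0.02j), (0.01-0.02j)]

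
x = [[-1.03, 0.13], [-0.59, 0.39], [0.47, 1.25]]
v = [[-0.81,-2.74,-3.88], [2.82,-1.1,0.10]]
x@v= [[1.20, 2.68, 4.01], [1.58, 1.19, 2.33], [3.14, -2.66, -1.7]]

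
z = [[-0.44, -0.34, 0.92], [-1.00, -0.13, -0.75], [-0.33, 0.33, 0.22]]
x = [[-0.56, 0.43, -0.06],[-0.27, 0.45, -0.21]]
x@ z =[[-0.16, 0.11, -0.85], [-0.26, -0.04, -0.63]]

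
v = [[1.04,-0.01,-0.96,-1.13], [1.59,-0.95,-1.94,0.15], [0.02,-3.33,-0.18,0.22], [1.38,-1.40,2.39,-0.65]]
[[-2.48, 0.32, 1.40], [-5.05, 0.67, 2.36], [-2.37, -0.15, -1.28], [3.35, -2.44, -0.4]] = v@ [[-0.37, -0.43, 1.11], [0.61, 0.08, 0.43], [2.01, -0.74, -0.50], [0.14, -0.05, 0.2]]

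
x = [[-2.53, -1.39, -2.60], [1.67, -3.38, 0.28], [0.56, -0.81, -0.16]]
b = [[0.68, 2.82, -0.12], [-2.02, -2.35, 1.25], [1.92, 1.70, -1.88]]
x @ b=[[-3.90,-8.29,3.45], [8.5,13.13,-4.95], [1.71,3.21,-0.78]]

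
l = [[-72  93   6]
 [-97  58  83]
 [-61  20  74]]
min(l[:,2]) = 6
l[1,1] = 58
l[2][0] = -61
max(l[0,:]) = 93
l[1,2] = 83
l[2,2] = 74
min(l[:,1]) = 20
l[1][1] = 58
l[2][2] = 74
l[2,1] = 20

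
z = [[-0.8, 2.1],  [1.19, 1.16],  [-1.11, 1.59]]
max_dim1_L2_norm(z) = 2.25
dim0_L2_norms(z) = [1.81, 2.88]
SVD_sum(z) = [[-0.76, 2.11], [-0.23, 0.65], [-0.63, 1.76]] + [[-0.04,-0.01],[1.42,0.51],[-0.48,-0.17]]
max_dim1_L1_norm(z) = 2.9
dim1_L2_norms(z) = [2.25, 1.66, 1.94]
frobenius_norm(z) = 3.40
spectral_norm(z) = 3.00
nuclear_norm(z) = 4.60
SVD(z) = [[-0.75, 0.03],[-0.23, -0.95],[-0.62, 0.32]] @ diag([3.004407026671171, 1.5954430162462387]) @ [[0.34, -0.94], [-0.94, -0.34]]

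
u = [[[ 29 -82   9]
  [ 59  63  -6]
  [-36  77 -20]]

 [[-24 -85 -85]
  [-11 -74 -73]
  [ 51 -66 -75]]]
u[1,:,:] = [[-24, -85, -85], [-11, -74, -73], [51, -66, -75]]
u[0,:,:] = [[29, -82, 9], [59, 63, -6], [-36, 77, -20]]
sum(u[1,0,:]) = -194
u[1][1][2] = -73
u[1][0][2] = -85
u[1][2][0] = 51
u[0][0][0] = 29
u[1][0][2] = -85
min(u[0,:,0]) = -36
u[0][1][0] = 59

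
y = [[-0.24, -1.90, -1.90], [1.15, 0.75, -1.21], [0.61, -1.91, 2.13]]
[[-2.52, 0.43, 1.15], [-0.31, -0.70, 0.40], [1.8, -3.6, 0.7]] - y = [[-2.28,2.33,3.05], [-1.46,-1.45,1.61], [1.19,-1.69,-1.43]]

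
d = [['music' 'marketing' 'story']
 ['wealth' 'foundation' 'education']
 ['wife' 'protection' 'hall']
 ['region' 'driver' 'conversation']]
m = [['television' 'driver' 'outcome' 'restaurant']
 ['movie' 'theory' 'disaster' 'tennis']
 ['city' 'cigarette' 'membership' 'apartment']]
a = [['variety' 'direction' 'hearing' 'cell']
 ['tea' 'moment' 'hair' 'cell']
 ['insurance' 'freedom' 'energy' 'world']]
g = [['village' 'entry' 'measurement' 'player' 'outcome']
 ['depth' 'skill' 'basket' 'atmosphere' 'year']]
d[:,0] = ['music', 'wealth', 'wife', 'region']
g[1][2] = 'basket'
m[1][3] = 'tennis'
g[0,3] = 'player'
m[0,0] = 'television'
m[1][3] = 'tennis'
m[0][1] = 'driver'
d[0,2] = 'story'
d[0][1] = 'marketing'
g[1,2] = 'basket'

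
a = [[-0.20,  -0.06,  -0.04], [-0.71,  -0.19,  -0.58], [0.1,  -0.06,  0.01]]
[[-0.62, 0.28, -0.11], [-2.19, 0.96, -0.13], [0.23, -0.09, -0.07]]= a@ [[2.86, -1.26, 0.20], [0.86, -0.58, 1.49], [-0.01, 0.08, -0.51]]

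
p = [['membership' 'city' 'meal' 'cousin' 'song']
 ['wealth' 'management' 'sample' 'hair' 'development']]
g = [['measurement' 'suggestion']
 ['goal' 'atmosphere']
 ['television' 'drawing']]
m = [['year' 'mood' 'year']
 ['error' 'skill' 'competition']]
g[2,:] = ['television', 'drawing']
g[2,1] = 'drawing'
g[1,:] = ['goal', 'atmosphere']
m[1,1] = 'skill'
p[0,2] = 'meal'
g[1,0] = 'goal'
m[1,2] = 'competition'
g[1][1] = 'atmosphere'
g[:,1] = ['suggestion', 'atmosphere', 'drawing']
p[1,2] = 'sample'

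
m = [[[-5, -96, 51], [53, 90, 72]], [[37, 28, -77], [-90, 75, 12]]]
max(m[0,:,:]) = 90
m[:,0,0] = [-5, 37]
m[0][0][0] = -5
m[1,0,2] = -77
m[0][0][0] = -5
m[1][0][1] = 28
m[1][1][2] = 12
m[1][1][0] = -90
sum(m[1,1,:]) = -3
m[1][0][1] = 28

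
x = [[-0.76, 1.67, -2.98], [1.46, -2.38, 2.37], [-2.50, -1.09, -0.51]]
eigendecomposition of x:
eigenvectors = [[0.71, 0.58, -0.20],[-0.14, -0.8, 0.88],[-0.69, 0.17, 0.44]]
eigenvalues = [1.82, -3.93, -1.53]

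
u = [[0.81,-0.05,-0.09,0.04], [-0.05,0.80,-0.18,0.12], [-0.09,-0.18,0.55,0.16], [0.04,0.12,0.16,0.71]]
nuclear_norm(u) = 2.87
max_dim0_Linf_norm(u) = 0.81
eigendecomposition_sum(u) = [[0.02, 0.03, 0.05, -0.03], [0.03, 0.06, 0.1, -0.06], [0.05, 0.1, 0.18, -0.11], [-0.03, -0.06, -0.11, 0.07]] + [[0.12, -0.02, 0.13, 0.25], [-0.02, 0.01, -0.03, -0.05], [0.13, -0.03, 0.15, 0.28], [0.25, -0.05, 0.28, 0.53]] + [[0.68, -0.01, -0.29, -0.16], [-0.01, 0.0, 0.00, 0.00], [-0.29, 0.0, 0.13, 0.07], [-0.16, 0.00, 0.07, 0.04]] + [[0.00, -0.05, 0.02, -0.01], [-0.05, 0.74, -0.26, 0.23], [0.02, -0.26, 0.09, -0.08], [-0.01, 0.23, -0.08, 0.07]]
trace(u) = 2.87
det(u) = 0.20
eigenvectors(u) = [[-0.22, -0.38, 0.9, -0.06], [-0.42, 0.08, -0.01, 0.90], [-0.75, -0.44, -0.39, -0.31], [0.46, -0.81, -0.21, 0.29]]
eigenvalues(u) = [0.32, 0.8, 0.84, 0.9]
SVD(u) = [[0.06, 0.90, -0.38, 0.22], [-0.9, -0.01, 0.08, 0.42], [0.31, -0.39, -0.44, 0.75], [-0.29, -0.21, -0.81, -0.46]] @ diag([0.9040625446294098, 0.8401215584610952, 0.8027370183566594, 0.32307887855283624]) @ [[0.06, -0.90, 0.31, -0.29],[0.90, -0.01, -0.39, -0.21],[-0.38, 0.08, -0.44, -0.81],[0.22, 0.42, 0.75, -0.46]]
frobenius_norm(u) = 1.51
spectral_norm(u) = 0.90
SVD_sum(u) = [[0.00, -0.05, 0.02, -0.01], [-0.05, 0.74, -0.26, 0.23], [0.02, -0.26, 0.09, -0.08], [-0.01, 0.23, -0.08, 0.07]] + [[0.68, -0.01, -0.29, -0.16], [-0.01, 0.00, 0.0, 0.0], [-0.29, 0.00, 0.13, 0.07], [-0.16, 0.00, 0.07, 0.04]] + [[0.12,-0.02,0.13,0.25], [-0.02,0.01,-0.03,-0.05], [0.13,-0.03,0.15,0.28], [0.25,-0.05,0.28,0.53]] + [[0.02, 0.03, 0.05, -0.03], [0.03, 0.06, 0.10, -0.06], [0.05, 0.10, 0.18, -0.11], [-0.03, -0.06, -0.11, 0.07]]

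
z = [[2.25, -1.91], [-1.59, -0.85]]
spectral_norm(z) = 3.06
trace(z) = 1.40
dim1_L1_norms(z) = [4.16, 2.44]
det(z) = -4.95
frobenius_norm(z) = 3.46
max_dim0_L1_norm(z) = 3.84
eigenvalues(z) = [3.03, -1.63]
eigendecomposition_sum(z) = [[2.52, -1.24], [-1.03, 0.51]] + [[-0.27, -0.67], [-0.56, -1.36]]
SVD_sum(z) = [[2.5, -1.48],[-0.8, 0.48]] + [[-0.25, -0.43], [-0.79, -1.33]]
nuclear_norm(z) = 4.68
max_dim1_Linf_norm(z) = 2.25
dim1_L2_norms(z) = [2.95, 1.8]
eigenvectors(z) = [[0.93, 0.44], [-0.38, 0.90]]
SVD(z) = [[-0.95, 0.31], [0.31, 0.95]] @ diag([3.0557868683528424, 1.619681022671542]) @ [[-0.86,  0.51], [-0.51,  -0.86]]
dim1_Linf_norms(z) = [2.25, 1.59]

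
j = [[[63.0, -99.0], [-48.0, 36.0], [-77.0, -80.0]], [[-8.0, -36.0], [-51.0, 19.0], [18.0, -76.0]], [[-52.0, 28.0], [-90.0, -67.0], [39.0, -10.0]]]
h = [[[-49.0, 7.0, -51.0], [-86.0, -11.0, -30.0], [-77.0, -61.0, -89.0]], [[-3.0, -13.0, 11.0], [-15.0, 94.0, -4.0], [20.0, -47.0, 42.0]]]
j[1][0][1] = -36.0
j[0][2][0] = -77.0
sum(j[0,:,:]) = -205.0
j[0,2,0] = -77.0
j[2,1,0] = -90.0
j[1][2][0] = 18.0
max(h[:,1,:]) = 94.0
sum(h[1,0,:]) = -5.0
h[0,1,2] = -30.0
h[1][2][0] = 20.0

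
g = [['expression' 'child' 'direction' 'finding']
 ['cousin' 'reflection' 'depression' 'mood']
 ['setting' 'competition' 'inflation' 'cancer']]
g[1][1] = 'reflection'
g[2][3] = 'cancer'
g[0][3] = 'finding'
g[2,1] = 'competition'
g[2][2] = 'inflation'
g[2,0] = 'setting'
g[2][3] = 'cancer'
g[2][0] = 'setting'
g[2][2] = 'inflation'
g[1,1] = 'reflection'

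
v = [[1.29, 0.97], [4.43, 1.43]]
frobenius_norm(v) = 4.93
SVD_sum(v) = [[1.45, 0.52], [4.38, 1.58]] + [[-0.16, 0.45], [0.05, -0.15]]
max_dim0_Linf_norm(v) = 4.43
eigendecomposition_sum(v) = [[-0.37,0.17], [0.76,-0.35]] + [[1.66, 0.80],[3.67, 1.78]]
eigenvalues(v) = [-0.71, 3.43]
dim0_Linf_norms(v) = [4.43, 1.43]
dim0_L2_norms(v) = [4.61, 1.73]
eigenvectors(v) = [[-0.44, -0.41], [0.90, -0.91]]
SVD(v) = [[-0.31, -0.95], [-0.95, 0.31]] @ diag([4.901475363445873, 0.5003391465127949]) @ [[-0.94,  -0.34], [0.34,  -0.94]]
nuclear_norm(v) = 5.40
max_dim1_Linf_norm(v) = 4.43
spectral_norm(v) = 4.90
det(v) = -2.45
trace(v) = 2.72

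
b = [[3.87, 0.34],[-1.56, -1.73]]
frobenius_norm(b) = 4.53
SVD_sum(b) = [[3.71,0.97], [-1.88,-0.49]] + [[0.16, -0.63], [0.32, -1.24]]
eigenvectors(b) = [[0.96, -0.06], [-0.27, 1.0]]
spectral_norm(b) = 4.30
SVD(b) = [[-0.89, 0.45],[0.45, 0.89]] @ diag([4.296550044346118, 1.4348023266043888]) @ [[-0.97, -0.25], [0.25, -0.97]]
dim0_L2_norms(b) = [4.17, 1.76]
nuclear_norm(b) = 5.73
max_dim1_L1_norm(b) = 4.21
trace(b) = 2.14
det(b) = -6.16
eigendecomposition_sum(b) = [[3.84,0.24],[-1.09,-0.07]] + [[0.03, 0.10], [-0.47, -1.66]]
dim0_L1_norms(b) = [5.43, 2.07]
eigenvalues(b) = [3.77, -1.63]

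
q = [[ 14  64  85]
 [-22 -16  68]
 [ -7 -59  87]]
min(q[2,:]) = -59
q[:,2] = [85, 68, 87]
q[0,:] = [14, 64, 85]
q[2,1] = -59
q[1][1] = -16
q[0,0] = 14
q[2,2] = 87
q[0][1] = 64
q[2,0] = -7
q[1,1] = -16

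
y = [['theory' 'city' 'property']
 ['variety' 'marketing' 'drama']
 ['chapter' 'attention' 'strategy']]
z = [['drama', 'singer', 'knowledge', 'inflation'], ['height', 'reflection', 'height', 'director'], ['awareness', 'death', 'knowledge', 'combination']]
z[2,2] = 'knowledge'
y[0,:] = ['theory', 'city', 'property']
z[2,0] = 'awareness'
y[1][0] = 'variety'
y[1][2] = 'drama'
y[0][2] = 'property'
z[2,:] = ['awareness', 'death', 'knowledge', 'combination']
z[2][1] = 'death'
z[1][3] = 'director'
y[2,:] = ['chapter', 'attention', 'strategy']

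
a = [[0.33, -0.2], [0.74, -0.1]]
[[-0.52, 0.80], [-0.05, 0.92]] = a @ [[0.37, 0.91], [3.2, -2.51]]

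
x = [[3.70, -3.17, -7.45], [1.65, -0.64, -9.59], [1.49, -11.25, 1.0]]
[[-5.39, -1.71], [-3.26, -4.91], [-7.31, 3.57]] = x@[[-0.52,0.68], [0.60,-0.17], [0.21,0.64]]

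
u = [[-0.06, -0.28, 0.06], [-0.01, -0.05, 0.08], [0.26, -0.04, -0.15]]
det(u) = -0.01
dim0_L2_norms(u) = [0.27, 0.29, 0.18]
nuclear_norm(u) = 0.66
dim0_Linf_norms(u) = [0.26, 0.28, 0.15]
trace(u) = -0.26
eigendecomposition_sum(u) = [[-0.10+0.00j, (-0.1+0j), (0.09-0j)], [-0.06+0.00j, (-0.05+0j), (0.05-0j)], [0.16-0.00j, 0.16-0.00j, (-0.15+0j)]] + [[(0.02+0.04j), -0.09-0.01j, (-0.02+0.02j)], [(0.02-0.02j), 0.05j, (0.02+0.01j)], [0.05+0.03j, (-0.1+0.05j), -0.00+0.04j]] + [[0.02-0.04j,-0.09+0.01j,(-0.02-0.02j)], [0.02+0.02j,-0.05j,(0.02-0.01j)], [(0.05-0.03j),-0.10-0.05j,(-0-0.04j)]]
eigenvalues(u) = [(-0.3+0j), (0.02+0.13j), (0.02-0.13j)]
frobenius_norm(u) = 0.43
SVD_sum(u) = [[-0.15, -0.11, 0.11],  [-0.05, -0.04, 0.04],  [0.17, 0.12, -0.12]] + [[0.10,  -0.17,  -0.04],[0.01,  -0.02,  -0.00],[0.09,  -0.16,  -0.03]] + [[-0.01, -0.00, -0.01], [0.03, 0.01, 0.05], [0.00, 0.0, 0.01]]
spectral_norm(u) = 0.33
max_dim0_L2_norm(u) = 0.29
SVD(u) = [[-0.65, -0.73, 0.21], [-0.22, -0.09, -0.97], [0.73, -0.67, -0.11]] @ diag([0.3276784758763648, 0.27484348639539885, 0.058205450203265605]) @ [[0.70,0.50,-0.51],[-0.48,0.86,0.18],[-0.53,-0.11,-0.84]]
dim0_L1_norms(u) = [0.33, 0.37, 0.29]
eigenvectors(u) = [[0.52+0.00j, 0.50+0.31j, (0.5-0.31j)],[(0.28+0j), (0.15-0.32j), 0.15+0.32j],[-0.81+0.00j, 0.72+0.00j, 0.72-0.00j]]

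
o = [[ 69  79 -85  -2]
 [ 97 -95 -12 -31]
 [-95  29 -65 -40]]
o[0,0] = 69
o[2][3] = -40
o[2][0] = -95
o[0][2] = -85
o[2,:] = [-95, 29, -65, -40]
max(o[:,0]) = 97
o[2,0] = -95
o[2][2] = -65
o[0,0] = 69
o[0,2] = -85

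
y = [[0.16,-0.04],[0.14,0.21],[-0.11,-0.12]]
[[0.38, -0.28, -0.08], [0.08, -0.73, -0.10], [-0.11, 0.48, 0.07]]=y @ [[2.14, -2.24, -0.53],[-1.06, -1.97, -0.1]]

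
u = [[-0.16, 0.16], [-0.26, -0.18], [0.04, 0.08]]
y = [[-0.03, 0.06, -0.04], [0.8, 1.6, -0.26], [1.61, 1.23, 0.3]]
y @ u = [[-0.01, -0.02], [-0.55, -0.18], [-0.57, 0.06]]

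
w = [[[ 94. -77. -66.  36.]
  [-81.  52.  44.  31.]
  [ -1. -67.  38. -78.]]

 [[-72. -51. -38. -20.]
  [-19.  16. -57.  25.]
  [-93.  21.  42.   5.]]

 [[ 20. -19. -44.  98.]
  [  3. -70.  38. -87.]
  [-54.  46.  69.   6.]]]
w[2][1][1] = -70.0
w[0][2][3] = -78.0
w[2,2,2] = 69.0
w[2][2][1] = 46.0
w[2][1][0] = 3.0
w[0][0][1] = -77.0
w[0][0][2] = -66.0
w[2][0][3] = 98.0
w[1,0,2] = -38.0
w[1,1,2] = -57.0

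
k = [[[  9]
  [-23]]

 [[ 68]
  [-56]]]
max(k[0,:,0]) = 9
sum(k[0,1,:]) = -23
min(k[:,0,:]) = 9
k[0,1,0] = -23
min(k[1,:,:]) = -56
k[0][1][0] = -23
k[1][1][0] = -56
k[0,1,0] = -23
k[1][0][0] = 68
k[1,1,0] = -56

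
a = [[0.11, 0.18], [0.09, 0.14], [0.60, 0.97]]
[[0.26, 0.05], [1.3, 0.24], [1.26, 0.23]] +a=[[0.37,  0.23], [1.39,  0.38], [1.86,  1.20]]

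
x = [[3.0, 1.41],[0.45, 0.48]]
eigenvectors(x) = [[0.99, -0.46],[0.16, 0.89]]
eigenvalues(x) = [3.23, 0.25]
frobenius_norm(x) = 3.38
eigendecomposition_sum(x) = [[2.98, 1.53], [0.49, 0.25]] + [[0.02, -0.12], [-0.04, 0.23]]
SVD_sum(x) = [[2.98,1.45], [0.55,0.27]] + [[0.02, -0.04],[-0.1, 0.21]]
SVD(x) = [[-0.98, -0.18], [-0.18, 0.98]] @ diag([3.371039051115541, 0.23894709844237627]) @ [[-0.90, -0.44], [-0.44, 0.90]]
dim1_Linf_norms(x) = [3.0, 0.48]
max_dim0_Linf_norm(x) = 3.0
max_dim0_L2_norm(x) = 3.03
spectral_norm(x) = 3.37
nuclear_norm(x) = 3.61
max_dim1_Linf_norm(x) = 3.0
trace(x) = 3.48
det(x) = 0.81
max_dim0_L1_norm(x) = 3.45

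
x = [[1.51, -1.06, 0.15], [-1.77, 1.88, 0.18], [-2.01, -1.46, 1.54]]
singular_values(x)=[3.32, 2.74, 0.35]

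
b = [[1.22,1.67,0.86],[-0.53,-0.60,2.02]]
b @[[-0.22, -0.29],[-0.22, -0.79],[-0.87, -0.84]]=[[-1.38, -2.40], [-1.51, -1.07]]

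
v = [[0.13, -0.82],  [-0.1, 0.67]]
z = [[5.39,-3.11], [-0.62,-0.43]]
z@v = [[1.01, -6.50], [-0.04, 0.22]]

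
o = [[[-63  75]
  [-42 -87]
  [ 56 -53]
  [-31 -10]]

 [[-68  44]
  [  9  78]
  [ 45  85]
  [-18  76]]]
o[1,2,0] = 45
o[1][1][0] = 9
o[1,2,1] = 85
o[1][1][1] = 78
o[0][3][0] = -31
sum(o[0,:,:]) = -155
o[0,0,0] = -63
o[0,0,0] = -63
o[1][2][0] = 45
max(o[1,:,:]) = 85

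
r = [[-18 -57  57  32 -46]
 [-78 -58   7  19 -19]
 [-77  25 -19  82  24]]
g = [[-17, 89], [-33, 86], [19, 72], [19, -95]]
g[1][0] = -33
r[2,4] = 24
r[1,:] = [-78, -58, 7, 19, -19]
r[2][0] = -77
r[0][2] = 57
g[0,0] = -17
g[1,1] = 86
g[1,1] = 86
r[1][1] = -58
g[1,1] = 86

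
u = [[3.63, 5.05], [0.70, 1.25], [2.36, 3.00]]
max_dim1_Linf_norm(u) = 5.05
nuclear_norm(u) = 7.66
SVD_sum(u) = [[3.67, 5.02], [0.84, 1.15], [2.25, 3.08]] + [[-0.04, 0.03],[-0.14, 0.1],[0.11, -0.08]]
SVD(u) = [[-0.84, -0.20], [-0.19, -0.76], [-0.51, 0.61]] @ diag([7.433108812312392, 0.22448470844094867]) @ [[-0.59, -0.81], [0.81, -0.59]]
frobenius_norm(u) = 7.44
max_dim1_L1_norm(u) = 8.68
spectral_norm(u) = 7.43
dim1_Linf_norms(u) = [5.05, 1.25, 3.0]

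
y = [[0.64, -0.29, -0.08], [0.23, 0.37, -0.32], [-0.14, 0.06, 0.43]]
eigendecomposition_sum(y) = [[0.29-0.02j, (-0.18+0.22j), (-0.16-0.2j)], [0.09-0.30j, (0.16+0.26j), -0.27+0.09j], [(-0.1+0.09j), 0.00-0.13j, 0.11+0.03j]] + [[(0.29+0.02j),(-0.18-0.22j),-0.16+0.20j], [0.09+0.30j,(0.16-0.26j),-0.27-0.09j], [(-0.1-0.09j),0.13j,(0.11-0.03j)]] + [[0.06+0.00j, 0.07-0.00j, 0.25+0.00j],[0.05+0.00j, 0.06-0.00j, (0.21+0j)],[0.05+0.00j, (0.06-0j), 0.21+0.00j]]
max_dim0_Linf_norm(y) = 0.64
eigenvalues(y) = [(0.56+0.27j), (0.56-0.27j), (0.32+0j)]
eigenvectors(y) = [[(0.23+0.61j), (0.23-0.61j), (0.64+0j)], [(0.7+0j), (0.7-0j), (0.55+0j)], [-0.24-0.15j, (-0.24+0.15j), 0.54+0.00j]]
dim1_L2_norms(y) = [0.71, 0.54, 0.46]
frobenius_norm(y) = 1.00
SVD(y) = [[-0.82, -0.54, -0.20], [-0.38, 0.77, -0.52], [0.43, -0.35, -0.83]] @ diag([0.777618698751631, 0.5603627917245599, 0.28583684332583453]) @ [[-0.86, 0.16, 0.48], [-0.21, 0.75, -0.63], [-0.46, -0.65, -0.61]]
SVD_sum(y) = [[0.55, -0.1, -0.30],[0.25, -0.05, -0.14],[-0.29, 0.05, 0.16]] + [[0.06, -0.22, 0.19], [-0.09, 0.32, -0.27], [0.04, -0.15, 0.12]] + [[0.03, 0.04, 0.03], [0.07, 0.10, 0.09], [0.11, 0.15, 0.15]]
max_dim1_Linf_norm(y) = 0.64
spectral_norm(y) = 0.78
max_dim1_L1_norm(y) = 1.01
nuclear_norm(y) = 1.62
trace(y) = 1.44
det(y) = 0.12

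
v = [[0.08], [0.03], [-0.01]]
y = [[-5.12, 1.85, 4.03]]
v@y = [[-0.41, 0.15, 0.32], [-0.15, 0.06, 0.12], [0.05, -0.02, -0.04]]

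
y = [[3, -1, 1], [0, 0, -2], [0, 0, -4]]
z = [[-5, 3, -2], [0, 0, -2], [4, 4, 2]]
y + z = [[-2, 2, -1], [0, 0, -4], [4, 4, -2]]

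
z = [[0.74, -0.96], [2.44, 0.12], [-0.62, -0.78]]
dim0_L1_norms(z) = [3.8, 1.86]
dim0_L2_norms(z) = [2.62, 1.24]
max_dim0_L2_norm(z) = 2.62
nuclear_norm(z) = 3.87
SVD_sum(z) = [[0.73, 0.01], [2.44, 0.03], [-0.63, -0.01]] + [[0.01, -0.97], [-0.0, 0.09], [0.01, -0.77]]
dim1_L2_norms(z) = [1.21, 2.44, 1.0]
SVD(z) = [[-0.28, 0.78], [-0.93, -0.07], [0.24, 0.62]] @ diag([2.6241980532307996, 1.2424107925399226]) @ [[-1.0,-0.01], [0.01,-1.0]]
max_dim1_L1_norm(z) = 2.56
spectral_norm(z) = 2.62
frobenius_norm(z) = 2.90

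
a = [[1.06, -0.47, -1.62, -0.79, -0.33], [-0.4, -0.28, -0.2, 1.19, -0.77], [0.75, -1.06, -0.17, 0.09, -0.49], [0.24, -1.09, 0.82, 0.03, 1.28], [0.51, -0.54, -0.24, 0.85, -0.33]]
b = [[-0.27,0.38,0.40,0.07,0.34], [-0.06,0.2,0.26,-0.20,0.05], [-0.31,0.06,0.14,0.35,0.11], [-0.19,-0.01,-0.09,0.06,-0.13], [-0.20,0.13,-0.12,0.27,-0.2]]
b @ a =[[0.05, -0.66, 0.27, 0.99, -0.42], [0.03, -0.11, -0.16, 0.35, -0.53], [-0.11, -0.46, 0.73, 0.43, 0.40], [-0.32, 0.19, 0.41, 0.02, 0.23], [-0.39, -0.00, 0.59, 0.14, 0.44]]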